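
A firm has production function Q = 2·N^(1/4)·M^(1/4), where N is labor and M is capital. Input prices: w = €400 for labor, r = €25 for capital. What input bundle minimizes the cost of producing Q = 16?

N* = 16, M* = 256

Cost minimization requires the marginal rate of technical substitution to equal the input-price ratio: MP_N/MP_M = w/r.
Here MP_N/MP_M = (1/4)·(M/N)/(1/4) = (M/N). Setting this equal to 400/25 = 16 gives M = 16N.
Substituting into Q = 16: 2·N^(1/4)·(16N)^(1/4) = 16.
Solving, N = 16 and M = 256.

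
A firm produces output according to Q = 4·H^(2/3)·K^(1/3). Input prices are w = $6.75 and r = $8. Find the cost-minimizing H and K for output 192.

Cost minimization requires the marginal rate of technical substitution to equal the input-price ratio: MP_H/MP_K = w/r.
Here MP_H/MP_K = (2/3)·(K/H)/(1/3) = 2·(K/H). Setting this equal to 6.75/8 = 0.84375 gives K = 0.421875H.
Substituting into Q = 192: 4·H^(2/3)·(0.421875H)^(1/3) = 192.
Solving, H = 64 and K = 27.

H* = 64, K* = 27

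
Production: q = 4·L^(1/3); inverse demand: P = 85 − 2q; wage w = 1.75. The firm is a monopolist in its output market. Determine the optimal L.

L* = 64

Marginal revenue from the inverse demand is MR = 85 − 4q.
The marginal product is MP_L = (4/3)·L^(-2/3).
A monopolist hires until marginal revenue product equals the wage: MR·MP_L = w.
At L, q = 4·L^(1/3). Substituting and solving: (85 − 16·L^(1/3))·(4/3)·L^(-2/3) = 1.75 gives L = 64.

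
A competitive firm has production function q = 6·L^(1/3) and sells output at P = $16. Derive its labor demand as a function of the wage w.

L(w) = (32/w)^(3/2)

MP_L = (1/3)·6·L^(-2/3) = 2·L^(-2/3).
Setting P·MP_L = w: 32·L^(-2/3) = w.
Solving for L: L^(-2/3) = w/32, so L = (32/w)^(3/2).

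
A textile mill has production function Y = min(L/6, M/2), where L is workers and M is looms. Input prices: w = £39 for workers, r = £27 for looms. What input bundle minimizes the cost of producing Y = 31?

With a fixed-proportions technology, the cost-minimizing bundle uses no slack in either input: L/6 = M/2 = Y.
So L = 6·31 = 186 and M = 2·31 = 62.

L* = 186, M* = 62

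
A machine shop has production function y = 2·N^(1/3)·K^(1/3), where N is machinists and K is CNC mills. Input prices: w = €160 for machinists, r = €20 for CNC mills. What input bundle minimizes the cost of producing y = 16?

Cost minimization requires the marginal rate of technical substitution to equal the input-price ratio: MP_N/MP_K = w/r.
Here MP_N/MP_K = (1/3)·(K/N)/(1/3) = (K/N). Setting this equal to 160/20 = 8 gives K = 8N.
Substituting into y = 16: 2·N^(1/3)·(8N)^(1/3) = 16.
Solving, N = 8 and K = 64.

N* = 8, K* = 64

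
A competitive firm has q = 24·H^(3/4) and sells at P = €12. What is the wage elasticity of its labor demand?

MP_H = (3/4)·24·H^(-1/4), so P·MP_H = w gives 216·H^(-1/4) = w.
Solving, H(w) = (216/w)^(4). This is a constant-elasticity form: H ∝ w^(−4), so ε = −4.

ε = -4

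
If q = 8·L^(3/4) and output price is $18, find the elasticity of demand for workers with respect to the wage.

MP_L = (3/4)·8·L^(-1/4), so P·MP_L = w gives 108·L^(-1/4) = w.
Solving, L(w) = (108/w)^(4). This is a constant-elasticity form: L ∝ w^(−4), so ε = −4.

ε = -4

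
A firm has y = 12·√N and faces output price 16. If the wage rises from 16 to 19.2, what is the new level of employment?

From P·MP_N = w with MP_N = 6·N^(-1/2), the labor demand is N(w) = (96/w)^(2).
At w = 16: N = 36. At w = 19.2: N = 25.

N* = 25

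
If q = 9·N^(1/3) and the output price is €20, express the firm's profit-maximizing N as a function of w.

MP_N = (1/3)·9·N^(-2/3) = 3·N^(-2/3).
Setting P·MP_N = w: 60·N^(-2/3) = w.
Solving for N: N^(-2/3) = w/60, so N = (60/w)^(3/2).

N(w) = (60/w)^(3/2)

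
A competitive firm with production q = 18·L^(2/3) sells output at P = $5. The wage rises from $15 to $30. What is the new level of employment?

From P·MP_L = w with MP_L = 12·L^(-1/3), the labor demand is L(w) = (60/w)^(3).
At w = 15: L = 64. At w = 30: L = 8.

L* = 8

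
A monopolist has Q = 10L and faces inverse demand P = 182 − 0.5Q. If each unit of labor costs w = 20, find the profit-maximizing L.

L* = 18

Marginal revenue from the inverse demand is MR = 182 − Q.
The marginal product is MP_L = 10.
A monopolist hires until marginal revenue product equals the wage: MR·MP_L = w.
(182 − 10L)·10 = 20, so L = 18.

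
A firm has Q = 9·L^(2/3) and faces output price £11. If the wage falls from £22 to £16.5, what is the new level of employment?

From P·MP_L = w with MP_L = 6·L^(-1/3), the labor demand is L(w) = (66/w)^(3).
At w = 22: L = 27. At w = 16.5: L = 64.

L* = 64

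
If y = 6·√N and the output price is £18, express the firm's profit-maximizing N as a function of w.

MP_N = (1/2)·6·N^(-1/2) = 3·N^(-1/2).
Setting P·MP_N = w: 54·N^(-1/2) = w.
Solving for N: N^(-1/2) = w/54, so N = (54/w)^(2).

N(w) = 2916/w²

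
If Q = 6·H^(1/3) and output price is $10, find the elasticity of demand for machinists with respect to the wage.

ε = -1.5

MP_H = (1/3)·6·H^(-2/3), so P·MP_H = w gives 20·H^(-2/3) = w.
Solving, H(w) = (20/w)^(3/2). This is a constant-elasticity form: H ∝ w^(−3/2), so ε = −3/2.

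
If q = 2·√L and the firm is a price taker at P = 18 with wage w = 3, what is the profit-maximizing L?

MP_L = (1/2)·2·L^(-1/2) = L^(-1/2).
Profit maximization for a price taker requires P·MP_L = w: 18·L^(-1/2) = 3.
So L^(-1/2) = 1/6, which gives L = 36.

L* = 36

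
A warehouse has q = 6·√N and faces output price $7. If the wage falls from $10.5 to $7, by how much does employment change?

From P·MP_N = w with MP_N = 3·N^(-1/2), the labor demand is N(w) = (21/w)^(2).
At w = 10.5: N = 4. At w = 7: N = 9.
ΔN = 9 − 4 = 5.

ΔN = 5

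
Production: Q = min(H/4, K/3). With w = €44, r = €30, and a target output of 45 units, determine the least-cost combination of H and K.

H* = 180, K* = 135

With a fixed-proportions technology, the cost-minimizing bundle uses no slack in either input: H/4 = K/3 = Q.
So H = 4·45 = 180 and K = 3·45 = 135.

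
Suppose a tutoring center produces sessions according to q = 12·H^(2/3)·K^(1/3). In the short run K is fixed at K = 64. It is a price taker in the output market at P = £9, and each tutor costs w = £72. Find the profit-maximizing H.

H* = 64

With K = 64, MP_H = (2/3)·12·H^(-1/3)·64^(1/3) = 32·H^(-1/3).
Profit maximization for a price taker requires P·MP_H = w: 9·32·H^(-1/3) = 72.
So H^(-1/3) = 0.25, which gives H = 64.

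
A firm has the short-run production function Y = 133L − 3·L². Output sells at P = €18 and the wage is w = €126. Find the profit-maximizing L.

The marginal product of L is MP_L = 133 − 6L.
A price-taking firm hires until the value of the marginal product equals the wage: P·MP_L = w, so 18·(133 − 6L) = 126.
Then 133 − 6L = 7, giving L = 21.

L* = 21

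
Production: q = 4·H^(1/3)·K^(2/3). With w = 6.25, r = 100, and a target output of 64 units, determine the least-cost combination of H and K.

Cost minimization requires the marginal rate of technical substitution to equal the input-price ratio: MP_H/MP_K = w/r.
Here MP_H/MP_K = (1/3)·(K/H)/(2/3) = 0.5·(K/H). Setting this equal to 6.25/100 = 0.0625 gives K = 0.125H.
Substituting into q = 64: 4·H^(1/3)·(0.125H)^(2/3) = 64.
Solving, H = 64 and K = 8.

H* = 64, K* = 8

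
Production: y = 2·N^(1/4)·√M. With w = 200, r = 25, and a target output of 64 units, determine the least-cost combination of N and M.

N* = 16, M* = 256

Cost minimization requires the marginal rate of technical substitution to equal the input-price ratio: MP_N/MP_M = w/r.
Here MP_N/MP_M = (1/4)·(M/N)/(1/2) = 0.5·(M/N). Setting this equal to 200/25 = 8 gives M = 16N.
Substituting into y = 64: 2·N^(1/4)·(16N)^(1/2) = 64.
Solving, N = 16 and M = 256.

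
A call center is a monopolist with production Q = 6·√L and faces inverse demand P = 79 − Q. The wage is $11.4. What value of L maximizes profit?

Marginal revenue from the inverse demand is MR = 79 − 2Q.
The marginal product is MP_L = 3·L^(-1/2).
A monopolist hires until marginal revenue product equals the wage: MR·MP_L = w.
At L, Q = 6·√L. Substituting and solving: (79 − 12·√L)·3·L^(-1/2) = 11.4 gives L = 25.

L* = 25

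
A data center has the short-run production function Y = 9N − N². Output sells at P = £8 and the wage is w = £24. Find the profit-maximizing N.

The marginal product of N is MP_N = 9 − 2N.
A price-taking firm hires until the value of the marginal product equals the wage: P·MP_N = w, so 8·(9 − 2N) = 24.
Then 9 − 2N = 3, giving N = 3.

N* = 3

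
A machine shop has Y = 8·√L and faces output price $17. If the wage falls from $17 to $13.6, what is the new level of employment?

From P·MP_L = w with MP_L = 4·L^(-1/2), the labor demand is L(w) = (68/w)^(2).
At w = 17: L = 16. At w = 13.6: L = 25.

L* = 25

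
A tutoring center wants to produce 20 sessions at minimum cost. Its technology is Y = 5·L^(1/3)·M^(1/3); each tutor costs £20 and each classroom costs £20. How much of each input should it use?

L* = 8, M* = 8

Cost minimization requires the marginal rate of technical substitution to equal the input-price ratio: MP_L/MP_M = w/r.
Here MP_L/MP_M = (1/3)·(M/L)/(1/3) = (M/L). Setting this equal to 20/20 = 1 gives M = L.
Substituting into Y = 20: 5·L^(1/3)·(L)^(1/3) = 20.
Solving, L = 8 and M = 8.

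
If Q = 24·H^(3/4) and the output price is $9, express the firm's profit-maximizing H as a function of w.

MP_H = (3/4)·24·H^(-1/4) = 18·H^(-1/4).
Setting P·MP_H = w: 162·H^(-1/4) = w.
Solving for H: H^(-1/4) = w/162, so H = (162/w)^(4).

H(w) = (162/w)^(4)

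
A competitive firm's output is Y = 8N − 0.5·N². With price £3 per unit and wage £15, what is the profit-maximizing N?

The marginal product of N is MP_N = 8 − N.
A price-taking firm hires until the value of the marginal product equals the wage: P·MP_N = w, so 3·(8 − N) = 15.
Then 8 − N = 5, giving N = 3.

N* = 3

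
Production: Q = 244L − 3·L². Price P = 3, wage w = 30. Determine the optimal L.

L* = 39

The marginal product of L is MP_L = 244 − 6L.
A price-taking firm hires until the value of the marginal product equals the wage: P·MP_L = w, so 3·(244 − 6L) = 30.
Then 244 − 6L = 10, giving L = 39.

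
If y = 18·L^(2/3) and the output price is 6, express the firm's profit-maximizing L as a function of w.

MP_L = (2/3)·18·L^(-1/3) = 12·L^(-1/3).
Setting P·MP_L = w: 72·L^(-1/3) = w.
Solving for L: L^(-1/3) = w/72, so L = (72/w)^(3).

L(w) = 373248/w³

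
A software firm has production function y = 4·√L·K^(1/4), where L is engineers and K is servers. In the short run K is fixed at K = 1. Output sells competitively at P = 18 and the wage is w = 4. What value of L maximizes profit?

L* = 81

With K = 1, MP_L = (1/2)·4·L^(-1/2)·1^(1/4) = 2·L^(-1/2).
Profit maximization for a price taker requires P·MP_L = w: 18·2·L^(-1/2) = 4.
So L^(-1/2) = 1/9, which gives L = 81.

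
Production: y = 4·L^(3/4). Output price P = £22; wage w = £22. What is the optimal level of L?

MP_L = (3/4)·4·L^(-1/4) = 3·L^(-1/4).
Profit maximization for a price taker requires P·MP_L = w: 22·3·L^(-1/4) = 22.
So L^(-1/4) = 1/3, which gives L = 81.

L* = 81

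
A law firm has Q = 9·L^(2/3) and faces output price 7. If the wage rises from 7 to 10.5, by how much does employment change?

ΔL = -152

From P·MP_L = w with MP_L = 6·L^(-1/3), the labor demand is L(w) = (42/w)^(3).
At w = 7: L = 216. At w = 10.5: L = 64.
ΔL = 64 − 216 = -152.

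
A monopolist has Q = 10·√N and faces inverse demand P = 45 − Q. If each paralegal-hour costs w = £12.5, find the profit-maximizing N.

Marginal revenue from the inverse demand is MR = 45 − 2Q.
The marginal product is MP_N = 5·N^(-1/2).
A monopolist hires until marginal revenue product equals the wage: MR·MP_N = w.
At N, Q = 10·√N. Substituting and solving: (45 − 20·√N)·5·N^(-1/2) = 12.5 gives N = 4.

N* = 4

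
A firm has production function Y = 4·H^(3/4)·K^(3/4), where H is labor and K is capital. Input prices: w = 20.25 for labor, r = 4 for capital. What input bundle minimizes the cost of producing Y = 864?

H* = 16, K* = 81

Cost minimization requires the marginal rate of technical substitution to equal the input-price ratio: MP_H/MP_K = w/r.
Here MP_H/MP_K = (3/4)·(K/H)/(3/4) = (K/H). Setting this equal to 20.25/4 = 5.0625 gives K = 5.0625H.
Substituting into Y = 864: 4·H^(3/4)·(5.0625H)^(3/4) = 864.
Solving, H = 16 and K = 81.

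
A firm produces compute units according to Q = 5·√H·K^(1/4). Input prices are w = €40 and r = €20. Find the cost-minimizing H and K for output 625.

H* = 625, K* = 625

Cost minimization requires the marginal rate of technical substitution to equal the input-price ratio: MP_H/MP_K = w/r.
Here MP_H/MP_K = (1/2)·(K/H)/(1/4) = 2·(K/H). Setting this equal to 40/20 = 2 gives K = H.
Substituting into Q = 625: 5·H^(1/2)·(H)^(1/4) = 625.
Solving, H = 625 and K = 625.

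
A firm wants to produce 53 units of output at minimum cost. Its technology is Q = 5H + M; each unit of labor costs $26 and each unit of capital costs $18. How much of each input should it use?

The inputs are perfect substitutes, so the firm uses whichever has the lower cost per unit of output.
Cost per unit of output via H is 5.2; via M it is 18. H is cheaper.
Producing Q = 53 with H alone: H = 10.6, M = 0.

H* = 10.6, M* = 0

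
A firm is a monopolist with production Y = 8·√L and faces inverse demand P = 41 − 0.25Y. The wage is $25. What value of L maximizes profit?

Marginal revenue from the inverse demand is MR = 41 − 0.5Y.
The marginal product is MP_L = 4·L^(-1/2).
A monopolist hires until marginal revenue product equals the wage: MR·MP_L = w.
At L, Y = 8·√L. Substituting and solving: (41 − 4·√L)·4·L^(-1/2) = 25 gives L = 16.

L* = 16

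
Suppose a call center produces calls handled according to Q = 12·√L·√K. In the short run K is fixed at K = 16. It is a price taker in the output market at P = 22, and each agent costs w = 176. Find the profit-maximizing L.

With K = 16, MP_L = (1/2)·12·L^(-1/2)·16^(1/2) = 24·L^(-1/2).
Profit maximization for a price taker requires P·MP_L = w: 22·24·L^(-1/2) = 176.
So L^(-1/2) = 1/3, which gives L = 9.

L* = 9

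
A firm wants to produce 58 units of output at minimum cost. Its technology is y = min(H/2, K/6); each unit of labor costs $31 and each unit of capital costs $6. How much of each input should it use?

With a fixed-proportions technology, the cost-minimizing bundle uses no slack in either input: H/2 = K/6 = y.
So H = 2·58 = 116 and K = 6·58 = 348.

H* = 116, K* = 348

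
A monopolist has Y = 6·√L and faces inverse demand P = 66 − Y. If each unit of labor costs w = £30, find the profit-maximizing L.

Marginal revenue from the inverse demand is MR = 66 − 2Y.
The marginal product is MP_L = 3·L^(-1/2).
A monopolist hires until marginal revenue product equals the wage: MR·MP_L = w.
At L, Y = 6·√L. Substituting and solving: (66 − 12·√L)·3·L^(-1/2) = 30 gives L = 9.

L* = 9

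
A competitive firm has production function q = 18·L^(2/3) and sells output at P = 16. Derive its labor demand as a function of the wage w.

L(w) = 7077888/w³

MP_L = (2/3)·18·L^(-1/3) = 12·L^(-1/3).
Setting P·MP_L = w: 192·L^(-1/3) = w.
Solving for L: L^(-1/3) = w/192, so L = (192/w)^(3).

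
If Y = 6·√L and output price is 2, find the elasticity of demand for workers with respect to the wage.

MP_L = (1/2)·6·L^(-1/2), so P·MP_L = w gives 6·L^(-1/2) = w.
Solving, L(w) = (6/w)^(2). This is a constant-elasticity form: L ∝ w^(−2), so ε = −2.

ε = -2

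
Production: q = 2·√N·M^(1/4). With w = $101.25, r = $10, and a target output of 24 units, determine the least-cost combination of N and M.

Cost minimization requires the marginal rate of technical substitution to equal the input-price ratio: MP_N/MP_M = w/r.
Here MP_N/MP_M = (1/2)·(M/N)/(1/4) = 2·(M/N). Setting this equal to 101.25/10 = 10.125 gives M = 5.0625N.
Substituting into q = 24: 2·N^(1/2)·(5.0625N)^(1/4) = 24.
Solving, N = 16 and M = 81.

N* = 16, M* = 81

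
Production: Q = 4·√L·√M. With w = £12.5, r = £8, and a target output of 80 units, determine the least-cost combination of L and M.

Cost minimization requires the marginal rate of technical substitution to equal the input-price ratio: MP_L/MP_M = w/r.
Here MP_L/MP_M = (1/2)·(M/L)/(1/2) = (M/L). Setting this equal to 12.5/8 = 1.5625 gives M = 1.5625L.
Substituting into Q = 80: 4·L^(1/2)·(1.5625L)^(1/2) = 80.
Solving, L = 16 and M = 25.

L* = 16, M* = 25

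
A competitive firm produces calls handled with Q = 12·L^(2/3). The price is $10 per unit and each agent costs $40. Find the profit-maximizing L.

MP_L = (2/3)·12·L^(-1/3) = 8·L^(-1/3).
Profit maximization for a price taker requires P·MP_L = w: 10·8·L^(-1/3) = 40.
So L^(-1/3) = 0.5, which gives L = 8.

L* = 8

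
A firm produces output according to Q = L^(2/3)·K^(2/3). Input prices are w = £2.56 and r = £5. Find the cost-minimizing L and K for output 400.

Cost minimization requires the marginal rate of technical substitution to equal the input-price ratio: MP_L/MP_K = w/r.
Here MP_L/MP_K = (2/3)·(K/L)/(2/3) = (K/L). Setting this equal to 2.56/5 = 0.512 gives K = 0.512L.
Substituting into Q = 400: L^(2/3)·(0.512L)^(2/3) = 400.
Solving, L = 125 and K = 64.

L* = 125, K* = 64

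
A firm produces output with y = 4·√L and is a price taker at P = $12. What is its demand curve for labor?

L(w) = 576/w²

MP_L = (1/2)·4·L^(-1/2) = 2·L^(-1/2).
Setting P·MP_L = w: 24·L^(-1/2) = w.
Solving for L: L^(-1/2) = w/24, so L = (24/w)^(2).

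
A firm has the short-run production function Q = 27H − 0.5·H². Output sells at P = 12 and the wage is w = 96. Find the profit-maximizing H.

The marginal product of H is MP_H = 27 − H.
A price-taking firm hires until the value of the marginal product equals the wage: P·MP_H = w, so 12·(27 − H) = 96.
Then 27 − H = 8, giving H = 19.

H* = 19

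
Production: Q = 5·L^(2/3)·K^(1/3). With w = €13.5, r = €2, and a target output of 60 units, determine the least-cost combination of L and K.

L* = 8, K* = 27

Cost minimization requires the marginal rate of technical substitution to equal the input-price ratio: MP_L/MP_K = w/r.
Here MP_L/MP_K = (2/3)·(K/L)/(1/3) = 2·(K/L). Setting this equal to 13.5/2 = 6.75 gives K = 3.375L.
Substituting into Q = 60: 5·L^(2/3)·(3.375L)^(1/3) = 60.
Solving, L = 8 and K = 27.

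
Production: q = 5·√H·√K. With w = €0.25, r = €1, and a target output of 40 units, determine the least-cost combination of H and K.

H* = 16, K* = 4

Cost minimization requires the marginal rate of technical substitution to equal the input-price ratio: MP_H/MP_K = w/r.
Here MP_H/MP_K = (1/2)·(K/H)/(1/2) = (K/H). Setting this equal to 0.25/1 = 0.25 gives K = 0.25H.
Substituting into q = 40: 5·H^(1/2)·(0.25H)^(1/2) = 40.
Solving, H = 16 and K = 4.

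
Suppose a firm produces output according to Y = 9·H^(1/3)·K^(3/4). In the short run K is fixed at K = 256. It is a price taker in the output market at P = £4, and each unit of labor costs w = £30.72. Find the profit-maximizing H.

With K = 256, MP_H = (1/3)·9·H^(-2/3)·256^(3/4) = 192·H^(-2/3).
Profit maximization for a price taker requires P·MP_H = w: 4·192·H^(-2/3) = 30.72.
So H^(-2/3) = 0.04, which gives H = 125.

H* = 125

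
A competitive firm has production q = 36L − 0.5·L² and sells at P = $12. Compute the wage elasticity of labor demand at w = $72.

From P·MP_L = w with MP_L = 36 − L, labor demand is L(w) = 36 − w/12.
dL/dw = −1/(12) = -1/12.
At w = 72, L = 30, so ε = (dL/dw)·(w/L) = (-1/12)·(72/30) = -0.2.

ε = -0.2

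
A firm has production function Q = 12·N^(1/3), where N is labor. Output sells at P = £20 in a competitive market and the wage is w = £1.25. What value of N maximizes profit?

N* = 512

MP_N = (1/3)·12·N^(-2/3) = 4·N^(-2/3).
Profit maximization for a price taker requires P·MP_N = w: 20·4·N^(-2/3) = 1.25.
So N^(-2/3) = 0.015625, which gives N = 512.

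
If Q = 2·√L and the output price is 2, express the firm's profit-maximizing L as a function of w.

MP_L = (1/2)·2·L^(-1/2) = L^(-1/2).
Setting P·MP_L = w: 2·L^(-1/2) = w.
Solving for L: L^(-1/2) = w/2, so L = (2/w)^(2).

L(w) = 4/w²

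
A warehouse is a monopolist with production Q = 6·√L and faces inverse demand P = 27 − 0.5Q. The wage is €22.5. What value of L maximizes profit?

Marginal revenue from the inverse demand is MR = 27 − Q.
The marginal product is MP_L = 3·L^(-1/2).
A monopolist hires until marginal revenue product equals the wage: MR·MP_L = w.
At L, Q = 6·√L. Substituting and solving: (27 − 6·√L)·3·L^(-1/2) = 22.5 gives L = 4.

L* = 4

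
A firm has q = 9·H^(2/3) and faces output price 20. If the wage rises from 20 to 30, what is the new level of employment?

From P·MP_H = w with MP_H = 6·H^(-1/3), the labor demand is H(w) = (120/w)^(3).
At w = 20: H = 216. At w = 30: H = 64.

H* = 64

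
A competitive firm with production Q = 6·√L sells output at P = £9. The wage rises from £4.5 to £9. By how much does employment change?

From P·MP_L = w with MP_L = 3·L^(-1/2), the labor demand is L(w) = (27/w)^(2).
At w = 4.5: L = 36. At w = 9: L = 9.
ΔL = 9 − 36 = -27.

ΔL = -27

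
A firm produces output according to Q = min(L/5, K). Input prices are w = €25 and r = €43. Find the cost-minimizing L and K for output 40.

L* = 200, K* = 40

With a fixed-proportions technology, the cost-minimizing bundle uses no slack in either input: L/5 = K = Q.
So L = 5·40 = 200 and K = 40.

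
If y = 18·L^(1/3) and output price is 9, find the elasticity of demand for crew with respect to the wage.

ε = -1.5

MP_L = (1/3)·18·L^(-2/3), so P·MP_L = w gives 54·L^(-2/3) = w.
Solving, L(w) = (54/w)^(3/2). This is a constant-elasticity form: L ∝ w^(−3/2), so ε = −3/2.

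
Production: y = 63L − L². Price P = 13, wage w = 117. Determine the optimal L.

L* = 27

The marginal product of L is MP_L = 63 − 2L.
A price-taking firm hires until the value of the marginal product equals the wage: P·MP_L = w, so 13·(63 − 2L) = 117.
Then 63 − 2L = 9, giving L = 27.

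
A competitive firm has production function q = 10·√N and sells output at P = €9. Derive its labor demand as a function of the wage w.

MP_N = (1/2)·10·N^(-1/2) = 5·N^(-1/2).
Setting P·MP_N = w: 45·N^(-1/2) = w.
Solving for N: N^(-1/2) = w/45, so N = (45/w)^(2).

N(w) = 2025/w²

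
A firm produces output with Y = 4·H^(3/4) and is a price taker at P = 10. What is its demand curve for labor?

MP_H = (3/4)·4·H^(-1/4) = 3·H^(-1/4).
Setting P·MP_H = w: 30·H^(-1/4) = w.
Solving for H: H^(-1/4) = w/30, so H = (30/w)^(4).

H(w) = 810000/w^(4)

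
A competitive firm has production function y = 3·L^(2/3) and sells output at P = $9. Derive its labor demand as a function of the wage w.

L(w) = 5832/w³

MP_L = (2/3)·3·L^(-1/3) = 2·L^(-1/3).
Setting P·MP_L = w: 18·L^(-1/3) = w.
Solving for L: L^(-1/3) = w/18, so L = (18/w)^(3).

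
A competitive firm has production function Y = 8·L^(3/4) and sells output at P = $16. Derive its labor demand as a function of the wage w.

L(w) = (96/w)^(4)

MP_L = (3/4)·8·L^(-1/4) = 6·L^(-1/4).
Setting P·MP_L = w: 96·L^(-1/4) = w.
Solving for L: L^(-1/4) = w/96, so L = (96/w)^(4).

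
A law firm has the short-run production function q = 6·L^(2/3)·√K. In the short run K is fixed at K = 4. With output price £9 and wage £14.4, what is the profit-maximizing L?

With K = 4, MP_L = (2/3)·6·L^(-1/3)·4^(1/2) = 8·L^(-1/3).
Profit maximization for a price taker requires P·MP_L = w: 9·8·L^(-1/3) = 14.4.
So L^(-1/3) = 0.2, which gives L = 125.

L* = 125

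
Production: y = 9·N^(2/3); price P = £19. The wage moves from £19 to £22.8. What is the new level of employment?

N* = 125

From P·MP_N = w with MP_N = 6·N^(-1/3), the labor demand is N(w) = (114/w)^(3).
At w = 19: N = 216. At w = 22.8: N = 125.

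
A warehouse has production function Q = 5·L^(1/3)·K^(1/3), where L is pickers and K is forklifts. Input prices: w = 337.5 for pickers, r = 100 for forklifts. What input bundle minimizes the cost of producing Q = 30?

L* = 8, K* = 27

Cost minimization requires the marginal rate of technical substitution to equal the input-price ratio: MP_L/MP_K = w/r.
Here MP_L/MP_K = (1/3)·(K/L)/(1/3) = (K/L). Setting this equal to 337.5/100 = 3.375 gives K = 3.375L.
Substituting into Q = 30: 5·L^(1/3)·(3.375L)^(1/3) = 30.
Solving, L = 8 and K = 27.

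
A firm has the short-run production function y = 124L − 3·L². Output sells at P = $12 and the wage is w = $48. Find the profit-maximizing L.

L* = 20

The marginal product of L is MP_L = 124 − 6L.
A price-taking firm hires until the value of the marginal product equals the wage: P·MP_L = w, so 12·(124 − 6L) = 48.
Then 124 − 6L = 4, giving L = 20.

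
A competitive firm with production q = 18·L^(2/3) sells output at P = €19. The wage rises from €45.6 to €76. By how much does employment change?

From P·MP_L = w with MP_L = 12·L^(-1/3), the labor demand is L(w) = (228/w)^(3).
At w = 45.6: L = 125. At w = 76: L = 27.
ΔL = 27 − 125 = -98.

ΔL = -98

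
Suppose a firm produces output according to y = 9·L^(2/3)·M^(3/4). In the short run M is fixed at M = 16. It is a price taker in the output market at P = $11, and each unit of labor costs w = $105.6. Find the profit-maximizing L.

With M = 16, MP_L = (2/3)·9·L^(-1/3)·16^(3/4) = 48·L^(-1/3).
Profit maximization for a price taker requires P·MP_L = w: 11·48·L^(-1/3) = 105.6.
So L^(-1/3) = 0.2, which gives L = 125.

L* = 125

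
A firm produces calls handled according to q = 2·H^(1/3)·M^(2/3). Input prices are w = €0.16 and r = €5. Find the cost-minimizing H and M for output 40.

Cost minimization requires the marginal rate of technical substitution to equal the input-price ratio: MP_H/MP_M = w/r.
Here MP_H/MP_M = (1/3)·(M/H)/(2/3) = 0.5·(M/H). Setting this equal to 0.16/5 = 0.032 gives M = 0.064H.
Substituting into q = 40: 2·H^(1/3)·(0.064H)^(2/3) = 40.
Solving, H = 125 and M = 8.

H* = 125, M* = 8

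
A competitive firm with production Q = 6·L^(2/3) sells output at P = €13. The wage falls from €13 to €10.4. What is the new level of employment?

From P·MP_L = w with MP_L = 4·L^(-1/3), the labor demand is L(w) = (52/w)^(3).
At w = 13: L = 64. At w = 10.4: L = 125.

L* = 125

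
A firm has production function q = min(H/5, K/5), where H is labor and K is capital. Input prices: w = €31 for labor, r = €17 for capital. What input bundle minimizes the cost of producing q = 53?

With a fixed-proportions technology, the cost-minimizing bundle uses no slack in either input: H/5 = K/5 = q.
So H = 5·53 = 265 and K = 5·53 = 265.

H* = 265, K* = 265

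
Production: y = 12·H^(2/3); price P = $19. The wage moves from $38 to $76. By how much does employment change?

From P·MP_H = w with MP_H = 8·H^(-1/3), the labor demand is H(w) = (152/w)^(3).
At w = 38: H = 64. At w = 76: H = 8.
ΔH = 8 − 64 = -56.

ΔH = -56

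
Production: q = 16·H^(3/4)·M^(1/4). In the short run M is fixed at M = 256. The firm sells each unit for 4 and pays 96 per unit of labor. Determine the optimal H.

H* = 16

With M = 256, MP_H = (3/4)·16·H^(-1/4)·256^(1/4) = 48·H^(-1/4).
Profit maximization for a price taker requires P·MP_H = w: 4·48·H^(-1/4) = 96.
So H^(-1/4) = 0.5, which gives H = 16.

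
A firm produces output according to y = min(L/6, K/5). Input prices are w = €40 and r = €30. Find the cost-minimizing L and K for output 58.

With a fixed-proportions technology, the cost-minimizing bundle uses no slack in either input: L/6 = K/5 = y.
So L = 6·58 = 348 and K = 5·58 = 290.

L* = 348, K* = 290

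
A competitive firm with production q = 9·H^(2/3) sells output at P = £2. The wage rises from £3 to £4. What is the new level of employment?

H* = 27

From P·MP_H = w with MP_H = 6·H^(-1/3), the labor demand is H(w) = (12/w)^(3).
At w = 3: H = 64. At w = 4: H = 27.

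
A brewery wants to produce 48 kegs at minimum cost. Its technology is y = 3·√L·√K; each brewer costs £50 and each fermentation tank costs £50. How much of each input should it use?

L* = 16, K* = 16

Cost minimization requires the marginal rate of technical substitution to equal the input-price ratio: MP_L/MP_K = w/r.
Here MP_L/MP_K = (1/2)·(K/L)/(1/2) = (K/L). Setting this equal to 50/50 = 1 gives K = L.
Substituting into y = 48: 3·L^(1/2)·(L)^(1/2) = 48.
Solving, L = 16 and K = 16.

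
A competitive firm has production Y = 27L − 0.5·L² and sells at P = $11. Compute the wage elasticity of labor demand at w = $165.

ε = -1.25

From P·MP_L = w with MP_L = 27 − L, labor demand is L(w) = 27 − w/11.
dL/dw = −1/(11) = -1/11.
At w = 165, L = 12, so ε = (dL/dw)·(w/L) = (-1/11)·(165/12) = -1.25.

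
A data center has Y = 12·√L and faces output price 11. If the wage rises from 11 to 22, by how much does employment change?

ΔL = -27

From P·MP_L = w with MP_L = 6·L^(-1/2), the labor demand is L(w) = (66/w)^(2).
At w = 11: L = 36. At w = 22: L = 9.
ΔL = 9 − 36 = -27.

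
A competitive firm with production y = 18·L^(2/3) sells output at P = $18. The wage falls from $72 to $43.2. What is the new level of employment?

From P·MP_L = w with MP_L = 12·L^(-1/3), the labor demand is L(w) = (216/w)^(3).
At w = 72: L = 27. At w = 43.2: L = 125.

L* = 125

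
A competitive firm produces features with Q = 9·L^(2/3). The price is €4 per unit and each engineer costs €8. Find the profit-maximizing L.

L* = 27

MP_L = (2/3)·9·L^(-1/3) = 6·L^(-1/3).
Profit maximization for a price taker requires P·MP_L = w: 4·6·L^(-1/3) = 8.
So L^(-1/3) = 1/3, which gives L = 27.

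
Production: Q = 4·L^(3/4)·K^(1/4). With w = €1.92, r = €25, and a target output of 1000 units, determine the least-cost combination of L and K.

Cost minimization requires the marginal rate of technical substitution to equal the input-price ratio: MP_L/MP_K = w/r.
Here MP_L/MP_K = (3/4)·(K/L)/(1/4) = 3·(K/L). Setting this equal to 1.92/25 = 0.0768 gives K = 0.0256L.
Substituting into Q = 1000: 4·L^(3/4)·(0.0256L)^(1/4) = 1000.
Solving, L = 625 and K = 16.

L* = 625, K* = 16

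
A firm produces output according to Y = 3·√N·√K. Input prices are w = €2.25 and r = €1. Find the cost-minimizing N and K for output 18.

N* = 4, K* = 9

Cost minimization requires the marginal rate of technical substitution to equal the input-price ratio: MP_N/MP_K = w/r.
Here MP_N/MP_K = (1/2)·(K/N)/(1/2) = (K/N). Setting this equal to 2.25/1 = 2.25 gives K = 2.25N.
Substituting into Y = 18: 3·N^(1/2)·(2.25N)^(1/2) = 18.
Solving, N = 4 and K = 9.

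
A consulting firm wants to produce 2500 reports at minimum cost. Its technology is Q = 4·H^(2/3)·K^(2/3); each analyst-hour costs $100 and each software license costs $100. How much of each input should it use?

Cost minimization requires the marginal rate of technical substitution to equal the input-price ratio: MP_H/MP_K = w/r.
Here MP_H/MP_K = (2/3)·(K/H)/(2/3) = (K/H). Setting this equal to 100/100 = 1 gives K = H.
Substituting into Q = 2500: 4·H^(2/3)·(H)^(2/3) = 2500.
Solving, H = 125 and K = 125.

H* = 125, K* = 125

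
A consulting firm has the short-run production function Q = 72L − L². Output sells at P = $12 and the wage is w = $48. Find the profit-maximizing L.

The marginal product of L is MP_L = 72 − 2L.
A price-taking firm hires until the value of the marginal product equals the wage: P·MP_L = w, so 12·(72 − 2L) = 48.
Then 72 − 2L = 4, giving L = 34.

L* = 34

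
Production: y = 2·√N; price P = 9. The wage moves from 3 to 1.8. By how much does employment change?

ΔN = 16

From P·MP_N = w with MP_N = N^(-1/2), the labor demand is N(w) = (9/w)^(2).
At w = 3: N = 9. At w = 1.8: N = 25.
ΔN = 25 − 9 = 16.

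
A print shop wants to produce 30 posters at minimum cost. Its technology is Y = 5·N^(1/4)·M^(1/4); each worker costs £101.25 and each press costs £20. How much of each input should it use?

Cost minimization requires the marginal rate of technical substitution to equal the input-price ratio: MP_N/MP_M = w/r.
Here MP_N/MP_M = (1/4)·(M/N)/(1/4) = (M/N). Setting this equal to 101.25/20 = 5.0625 gives M = 5.0625N.
Substituting into Y = 30: 5·N^(1/4)·(5.0625N)^(1/4) = 30.
Solving, N = 16 and M = 81.

N* = 16, M* = 81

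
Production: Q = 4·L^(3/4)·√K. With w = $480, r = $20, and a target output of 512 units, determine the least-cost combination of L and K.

Cost minimization requires the marginal rate of technical substitution to equal the input-price ratio: MP_L/MP_K = w/r.
Here MP_L/MP_K = (3/4)·(K/L)/(1/2) = 1.5·(K/L). Setting this equal to 480/20 = 24 gives K = 16L.
Substituting into Q = 512: 4·L^(3/4)·(16L)^(1/2) = 512.
Solving, L = 16 and K = 256.

L* = 16, K* = 256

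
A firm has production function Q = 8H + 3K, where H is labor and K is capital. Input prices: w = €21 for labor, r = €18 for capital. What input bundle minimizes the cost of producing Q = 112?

The inputs are perfect substitutes, so the firm uses whichever has the lower cost per unit of output.
Cost per unit of output via H is w/8 = 2.625; via K it is r/3 = 6. H is cheaper.
Producing Q = 112 with H alone: H = 14, K = 0.

H* = 14, K* = 0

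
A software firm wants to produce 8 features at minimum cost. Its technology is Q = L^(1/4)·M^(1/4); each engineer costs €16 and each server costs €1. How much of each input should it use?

Cost minimization requires the marginal rate of technical substitution to equal the input-price ratio: MP_L/MP_M = w/r.
Here MP_L/MP_M = (1/4)·(M/L)/(1/4) = (M/L). Setting this equal to 16/1 = 16 gives M = 16L.
Substituting into Q = 8: L^(1/4)·(16L)^(1/4) = 8.
Solving, L = 16 and M = 256.

L* = 16, M* = 256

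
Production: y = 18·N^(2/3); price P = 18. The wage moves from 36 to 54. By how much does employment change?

From P·MP_N = w with MP_N = 12·N^(-1/3), the labor demand is N(w) = (216/w)^(3).
At w = 36: N = 216. At w = 54: N = 64.
ΔN = 64 − 216 = -152.

ΔN = -152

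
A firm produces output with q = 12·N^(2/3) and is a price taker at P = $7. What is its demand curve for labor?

MP_N = (2/3)·12·N^(-1/3) = 8·N^(-1/3).
Setting P·MP_N = w: 56·N^(-1/3) = w.
Solving for N: N^(-1/3) = w/56, so N = (56/w)^(3).

N(w) = 175616/w³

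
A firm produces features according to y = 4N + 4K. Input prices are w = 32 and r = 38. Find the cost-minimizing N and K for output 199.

The inputs are perfect substitutes, so the firm uses whichever has the lower cost per unit of output.
Cost per unit of output via N is w/4 = 8; via K it is r/4 = 9.5. N is cheaper.
Producing y = 199 with N alone: N = 49.75, K = 0.

N* = 49.75, K* = 0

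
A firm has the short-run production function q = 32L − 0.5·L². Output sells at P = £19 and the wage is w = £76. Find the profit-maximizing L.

L* = 28

The marginal product of L is MP_L = 32 − L.
A price-taking firm hires until the value of the marginal product equals the wage: P·MP_L = w, so 19·(32 − L) = 76.
Then 32 − L = 4, giving L = 28.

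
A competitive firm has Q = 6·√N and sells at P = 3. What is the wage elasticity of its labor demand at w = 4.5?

ε = -2

MP_N = (1/2)·6·N^(-1/2), so P·MP_N = w gives 9·N^(-1/2) = w.
Solving, N(w) = (9/w)^(2). This is a constant-elasticity form: N ∝ w^(−2), so ε = −2.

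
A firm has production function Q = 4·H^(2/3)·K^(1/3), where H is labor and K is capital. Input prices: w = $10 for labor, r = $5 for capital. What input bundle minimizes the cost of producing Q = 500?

Cost minimization requires the marginal rate of technical substitution to equal the input-price ratio: MP_H/MP_K = w/r.
Here MP_H/MP_K = (2/3)·(K/H)/(1/3) = 2·(K/H). Setting this equal to 10/5 = 2 gives K = H.
Substituting into Q = 500: 4·H^(2/3)·(H)^(1/3) = 500.
Solving, H = 125 and K = 125.

H* = 125, K* = 125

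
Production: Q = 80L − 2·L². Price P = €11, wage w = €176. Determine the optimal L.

The marginal product of L is MP_L = 80 − 4L.
A price-taking firm hires until the value of the marginal product equals the wage: P·MP_L = w, so 11·(80 − 4L) = 176.
Then 80 − 4L = 16, giving L = 16.

L* = 16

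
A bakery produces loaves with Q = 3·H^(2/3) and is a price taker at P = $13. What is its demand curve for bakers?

H(w) = 17576/w³

MP_H = (2/3)·3·H^(-1/3) = 2·H^(-1/3).
Setting P·MP_H = w: 26·H^(-1/3) = w.
Solving for H: H^(-1/3) = w/26, so H = (26/w)^(3).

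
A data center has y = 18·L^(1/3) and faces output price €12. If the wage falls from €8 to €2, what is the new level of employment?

L* = 216

From P·MP_L = w with MP_L = 6·L^(-2/3), the labor demand is L(w) = (72/w)^(3/2).
At w = 8: L = 27. At w = 2: L = 216.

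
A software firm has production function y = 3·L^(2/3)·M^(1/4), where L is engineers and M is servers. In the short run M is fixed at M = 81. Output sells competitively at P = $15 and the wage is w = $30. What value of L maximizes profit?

L* = 27

With M = 81, MP_L = (2/3)·3·L^(-1/3)·81^(1/4) = 6·L^(-1/3).
Profit maximization for a price taker requires P·MP_L = w: 15·6·L^(-1/3) = 30.
So L^(-1/3) = 1/3, which gives L = 27.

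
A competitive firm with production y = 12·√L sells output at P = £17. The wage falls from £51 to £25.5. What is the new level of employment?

From P·MP_L = w with MP_L = 6·L^(-1/2), the labor demand is L(w) = (102/w)^(2).
At w = 51: L = 4. At w = 25.5: L = 16.

L* = 16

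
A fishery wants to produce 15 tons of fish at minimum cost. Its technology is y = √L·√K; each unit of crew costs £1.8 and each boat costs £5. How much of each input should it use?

Cost minimization requires the marginal rate of technical substitution to equal the input-price ratio: MP_L/MP_K = w/r.
Here MP_L/MP_K = (1/2)·(K/L)/(1/2) = (K/L). Setting this equal to 1.8/5 = 0.36 gives K = 0.36L.
Substituting into y = 15: L^(1/2)·(0.36L)^(1/2) = 15.
Solving, L = 25 and K = 9.

L* = 25, K* = 9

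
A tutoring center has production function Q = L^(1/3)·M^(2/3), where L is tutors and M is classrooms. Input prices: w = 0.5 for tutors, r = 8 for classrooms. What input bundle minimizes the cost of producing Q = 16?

Cost minimization requires the marginal rate of technical substitution to equal the input-price ratio: MP_L/MP_M = w/r.
Here MP_L/MP_M = (1/3)·(M/L)/(2/3) = 0.5·(M/L). Setting this equal to 0.5/8 = 0.0625 gives M = 0.125L.
Substituting into Q = 16: L^(1/3)·(0.125L)^(2/3) = 16.
Solving, L = 64 and M = 8.

L* = 64, M* = 8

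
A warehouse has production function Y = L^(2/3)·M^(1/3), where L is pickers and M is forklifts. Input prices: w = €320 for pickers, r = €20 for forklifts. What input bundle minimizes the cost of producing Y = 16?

L* = 8, M* = 64

Cost minimization requires the marginal rate of technical substitution to equal the input-price ratio: MP_L/MP_M = w/r.
Here MP_L/MP_M = (2/3)·(M/L)/(1/3) = 2·(M/L). Setting this equal to 320/20 = 16 gives M = 8L.
Substituting into Y = 16: L^(2/3)·(8L)^(1/3) = 16.
Solving, L = 8 and M = 64.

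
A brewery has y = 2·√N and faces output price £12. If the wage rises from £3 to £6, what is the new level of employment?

N* = 4

From P·MP_N = w with MP_N = N^(-1/2), the labor demand is N(w) = (12/w)^(2).
At w = 3: N = 16. At w = 6: N = 4.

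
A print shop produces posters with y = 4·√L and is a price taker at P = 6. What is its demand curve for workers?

MP_L = (1/2)·4·L^(-1/2) = 2·L^(-1/2).
Setting P·MP_L = w: 12·L^(-1/2) = w.
Solving for L: L^(-1/2) = w/12, so L = (12/w)^(2).

L(w) = 144/w²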